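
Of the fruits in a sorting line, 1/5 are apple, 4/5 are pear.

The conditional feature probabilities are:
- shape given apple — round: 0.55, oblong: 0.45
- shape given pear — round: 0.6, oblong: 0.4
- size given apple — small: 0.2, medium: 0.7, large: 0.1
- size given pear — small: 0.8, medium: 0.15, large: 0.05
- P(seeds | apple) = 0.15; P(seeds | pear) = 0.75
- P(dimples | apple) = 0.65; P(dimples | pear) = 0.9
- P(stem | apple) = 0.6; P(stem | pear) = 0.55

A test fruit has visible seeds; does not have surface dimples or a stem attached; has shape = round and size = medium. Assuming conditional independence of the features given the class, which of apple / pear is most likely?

apple: 0.2 × 0.55 × 0.7 × 0.15 × (1−0.65) × (1−0.6) = 0.001617
pear: 0.8 × 0.6 × 0.15 × 0.75 × (1−0.9) × (1−0.55) = 0.00243
Highest score → pear.

pear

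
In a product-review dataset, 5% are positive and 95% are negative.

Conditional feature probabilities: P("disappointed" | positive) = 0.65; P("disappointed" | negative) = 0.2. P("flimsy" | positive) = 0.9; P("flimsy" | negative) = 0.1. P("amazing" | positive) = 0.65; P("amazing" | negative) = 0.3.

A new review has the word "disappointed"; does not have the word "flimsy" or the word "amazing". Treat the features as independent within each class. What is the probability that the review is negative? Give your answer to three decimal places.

positive: 0.05 × 0.65 × (1−0.9) × (1−0.65) = 0.0011375
negative: 0.95 × 0.2 × (1−0.1) × (1−0.3) = 0.1197
P(negative | x) = 0.1197 / 0.1208375 ≈ 0.991

0.991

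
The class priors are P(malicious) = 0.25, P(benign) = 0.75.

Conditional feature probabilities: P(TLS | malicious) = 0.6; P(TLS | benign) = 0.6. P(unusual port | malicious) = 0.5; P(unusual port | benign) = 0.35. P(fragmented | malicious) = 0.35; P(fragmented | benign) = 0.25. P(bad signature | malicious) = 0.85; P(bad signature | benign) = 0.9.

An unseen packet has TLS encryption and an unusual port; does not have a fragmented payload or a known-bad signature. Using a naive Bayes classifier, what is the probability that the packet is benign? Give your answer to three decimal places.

0.618

malicious: 0.25 × 0.6 × 0.5 × (1−0.35) × (1−0.85) = 0.0073125
benign: 0.75 × 0.6 × 0.35 × (1−0.25) × (1−0.9) = 0.0118125
P(benign | x) = 0.0118125 / 0.019125 ≈ 0.618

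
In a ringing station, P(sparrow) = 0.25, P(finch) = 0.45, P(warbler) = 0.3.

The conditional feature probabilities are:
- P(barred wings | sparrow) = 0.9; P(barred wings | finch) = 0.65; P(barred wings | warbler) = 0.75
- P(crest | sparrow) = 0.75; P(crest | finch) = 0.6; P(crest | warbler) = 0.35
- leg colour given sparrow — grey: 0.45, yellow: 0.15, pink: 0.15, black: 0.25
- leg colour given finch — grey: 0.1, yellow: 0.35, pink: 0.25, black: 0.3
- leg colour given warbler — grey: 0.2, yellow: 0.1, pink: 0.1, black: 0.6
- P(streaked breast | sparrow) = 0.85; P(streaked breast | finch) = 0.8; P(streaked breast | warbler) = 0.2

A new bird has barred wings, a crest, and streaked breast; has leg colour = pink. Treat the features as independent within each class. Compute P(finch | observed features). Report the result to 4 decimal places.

sparrow: 0.25 × 0.9 × 0.75 × 0.15 × 0.85 = 0.021515625
finch: 0.45 × 0.65 × 0.6 × 0.25 × 0.8 = 0.0351
warbler: 0.3 × 0.75 × 0.35 × 0.1 × 0.2 = 0.001575
P(finch | x) = 0.0351 / 0.058190625 ≈ 0.6032

0.6032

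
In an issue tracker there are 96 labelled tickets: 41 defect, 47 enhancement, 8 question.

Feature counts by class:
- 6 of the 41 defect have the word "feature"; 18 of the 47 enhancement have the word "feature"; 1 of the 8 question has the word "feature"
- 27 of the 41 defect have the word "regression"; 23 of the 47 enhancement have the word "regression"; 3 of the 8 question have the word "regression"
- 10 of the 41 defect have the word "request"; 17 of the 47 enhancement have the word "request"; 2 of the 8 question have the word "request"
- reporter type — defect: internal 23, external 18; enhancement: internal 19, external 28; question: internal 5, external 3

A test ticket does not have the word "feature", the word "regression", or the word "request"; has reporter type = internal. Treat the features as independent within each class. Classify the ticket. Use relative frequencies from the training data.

defect

defect: (41/96) × (35/41) × (14/41) × (31/41) × (23/41) ≈ 0.0528035
enhancement: (47/96) × (29/47) × (24/47) × (30/47) × (19/47) ≈ 0.0398033
question: (8/96) × (7/8) × (5/8) × (6/8) × (5/8) = 0.0213623046875
Highest score → defect.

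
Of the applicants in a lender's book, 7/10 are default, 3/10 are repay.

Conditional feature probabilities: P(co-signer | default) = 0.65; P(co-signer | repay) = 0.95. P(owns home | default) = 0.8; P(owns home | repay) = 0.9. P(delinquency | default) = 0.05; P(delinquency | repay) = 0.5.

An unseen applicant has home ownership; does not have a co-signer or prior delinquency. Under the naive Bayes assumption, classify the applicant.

default

default: 0.7 × (1−0.65) × 0.8 × (1−0.05) = 0.1862
repay: 0.3 × (1−0.95) × 0.9 × (1−0.5) = 0.00675
Highest score → default.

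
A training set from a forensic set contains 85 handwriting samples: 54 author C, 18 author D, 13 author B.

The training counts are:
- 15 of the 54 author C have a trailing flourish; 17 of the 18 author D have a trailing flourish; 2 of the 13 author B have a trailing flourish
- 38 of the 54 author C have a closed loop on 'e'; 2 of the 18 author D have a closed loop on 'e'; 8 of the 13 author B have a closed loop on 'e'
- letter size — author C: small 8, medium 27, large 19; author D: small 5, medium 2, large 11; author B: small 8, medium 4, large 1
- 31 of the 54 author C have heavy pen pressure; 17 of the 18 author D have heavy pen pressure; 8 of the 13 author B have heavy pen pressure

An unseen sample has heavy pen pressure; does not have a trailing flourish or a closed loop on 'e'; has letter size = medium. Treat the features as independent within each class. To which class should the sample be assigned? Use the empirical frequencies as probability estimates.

author C: (54/85) × (39/54) × (16/54) × (27/54) × (31/54) ≈ 0.039022
author D: (18/85) × (1/18) × (16/18) × (2/18) × (17/18) ≈ 0.00109739
author B: (13/85) × (11/13) × (5/13) × (4/13) × (8/13) ≈ 0.00942462
Highest score → author C.

author C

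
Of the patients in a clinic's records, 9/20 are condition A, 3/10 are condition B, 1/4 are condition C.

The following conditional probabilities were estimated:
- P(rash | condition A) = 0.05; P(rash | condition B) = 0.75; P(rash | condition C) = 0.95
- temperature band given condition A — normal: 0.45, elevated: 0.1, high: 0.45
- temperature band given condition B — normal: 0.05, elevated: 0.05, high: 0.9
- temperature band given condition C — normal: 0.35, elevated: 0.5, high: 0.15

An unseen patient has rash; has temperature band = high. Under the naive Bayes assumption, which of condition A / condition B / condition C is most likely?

condition A: 0.45 × 0.05 × 0.45 = 0.010125
condition B: 0.3 × 0.75 × 0.9 = 0.2025
condition C: 0.25 × 0.95 × 0.15 = 0.035625
Highest score → condition B.

condition B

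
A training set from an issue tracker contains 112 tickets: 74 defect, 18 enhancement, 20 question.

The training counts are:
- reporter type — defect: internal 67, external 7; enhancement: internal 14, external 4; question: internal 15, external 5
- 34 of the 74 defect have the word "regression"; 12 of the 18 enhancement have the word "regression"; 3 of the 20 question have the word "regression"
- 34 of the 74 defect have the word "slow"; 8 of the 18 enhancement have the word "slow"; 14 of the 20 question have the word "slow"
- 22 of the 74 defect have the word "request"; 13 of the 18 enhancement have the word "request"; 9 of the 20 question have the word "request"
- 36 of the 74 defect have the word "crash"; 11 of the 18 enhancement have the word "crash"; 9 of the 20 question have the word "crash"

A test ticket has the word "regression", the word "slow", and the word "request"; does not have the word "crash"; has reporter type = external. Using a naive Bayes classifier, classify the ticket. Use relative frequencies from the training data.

enhancement

defect: (74/112) × (7/74) × (34/74) × (34/74) × (22/74) × (38/74) ≈ 0.00201427
enhancement: (18/112) × (4/18) × (12/18) × (8/18) × (13/18) × (7/18) ≈ 0.00297211
question: (20/112) × (5/20) × (3/20) × (14/20) × (9/20) × (11/20) = 0.00116015625
Highest score → enhancement.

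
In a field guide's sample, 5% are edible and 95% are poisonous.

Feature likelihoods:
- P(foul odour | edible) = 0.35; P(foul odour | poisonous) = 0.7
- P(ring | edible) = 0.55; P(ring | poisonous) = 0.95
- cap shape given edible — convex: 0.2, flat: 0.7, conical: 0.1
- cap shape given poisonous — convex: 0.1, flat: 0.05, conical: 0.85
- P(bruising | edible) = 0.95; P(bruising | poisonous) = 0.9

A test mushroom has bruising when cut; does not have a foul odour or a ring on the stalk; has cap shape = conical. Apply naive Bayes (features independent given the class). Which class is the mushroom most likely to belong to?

poisonous

edible: 0.05 × (1−0.35) × (1−0.55) × 0.1 × 0.95 = 0.001389375
poisonous: 0.95 × (1−0.7) × (1−0.95) × 0.85 × 0.9 = 0.01090125
Highest score → poisonous.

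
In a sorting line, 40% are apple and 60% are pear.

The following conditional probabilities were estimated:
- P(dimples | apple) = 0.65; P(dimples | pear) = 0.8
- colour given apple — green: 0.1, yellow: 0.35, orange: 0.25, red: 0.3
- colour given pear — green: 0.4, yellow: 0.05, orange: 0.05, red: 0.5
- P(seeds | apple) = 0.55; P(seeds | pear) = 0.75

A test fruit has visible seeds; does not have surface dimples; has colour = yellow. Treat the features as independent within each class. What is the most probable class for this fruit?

apple

apple: 0.4 × (1−0.65) × 0.35 × 0.55 = 0.02695
pear: 0.6 × (1−0.8) × 0.05 × 0.75 = 0.0045
Highest score → apple.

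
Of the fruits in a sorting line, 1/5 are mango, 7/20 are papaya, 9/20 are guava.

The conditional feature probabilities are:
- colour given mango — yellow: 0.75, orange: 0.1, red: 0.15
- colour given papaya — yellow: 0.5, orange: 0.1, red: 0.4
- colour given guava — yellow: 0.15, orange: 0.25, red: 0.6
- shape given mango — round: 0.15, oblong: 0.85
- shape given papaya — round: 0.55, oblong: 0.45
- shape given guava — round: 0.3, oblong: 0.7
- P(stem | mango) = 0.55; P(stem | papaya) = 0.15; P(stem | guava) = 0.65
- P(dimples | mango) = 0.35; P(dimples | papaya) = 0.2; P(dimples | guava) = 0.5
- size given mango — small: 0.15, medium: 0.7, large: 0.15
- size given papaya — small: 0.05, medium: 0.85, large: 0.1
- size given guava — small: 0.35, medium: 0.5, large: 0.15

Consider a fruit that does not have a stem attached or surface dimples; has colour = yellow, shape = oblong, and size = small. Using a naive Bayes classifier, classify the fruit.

mango: 0.2 × 0.75 × 0.85 × (1−0.55) × (1−0.35) × 0.15 = 0.0055940625
papaya: 0.35 × 0.5 × 0.45 × (1−0.15) × (1−0.2) × 0.05 = 0.0026775
guava: 0.45 × 0.15 × 0.7 × (1−0.65) × (1−0.5) × 0.35 = 0.0028940625
Highest score → mango.

mango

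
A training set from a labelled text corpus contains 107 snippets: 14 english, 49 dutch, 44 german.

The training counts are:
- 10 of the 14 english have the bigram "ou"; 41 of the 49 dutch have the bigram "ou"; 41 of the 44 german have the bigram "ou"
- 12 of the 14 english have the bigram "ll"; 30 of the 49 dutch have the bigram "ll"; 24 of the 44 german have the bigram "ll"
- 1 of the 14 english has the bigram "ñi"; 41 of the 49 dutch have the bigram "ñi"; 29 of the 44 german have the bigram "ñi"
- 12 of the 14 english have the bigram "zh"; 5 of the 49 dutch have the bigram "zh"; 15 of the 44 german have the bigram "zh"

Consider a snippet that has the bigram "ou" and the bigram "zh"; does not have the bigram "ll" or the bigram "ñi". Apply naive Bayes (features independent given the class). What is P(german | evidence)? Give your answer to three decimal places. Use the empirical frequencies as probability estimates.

0.607

english: (14/107) × (10/14) × (2/14) × (13/14) × (12/14) ≈ 0.0106264
dutch: (49/107) × (41/49) × (19/49) × (8/49) × (5/49) ≈ 0.00247529
german: (44/107) × (41/44) × (20/44) × (15/44) × (15/44) ≈ 0.0202421
P(german | x) = 0.0202421 / 0.03334379 ≈ 0.607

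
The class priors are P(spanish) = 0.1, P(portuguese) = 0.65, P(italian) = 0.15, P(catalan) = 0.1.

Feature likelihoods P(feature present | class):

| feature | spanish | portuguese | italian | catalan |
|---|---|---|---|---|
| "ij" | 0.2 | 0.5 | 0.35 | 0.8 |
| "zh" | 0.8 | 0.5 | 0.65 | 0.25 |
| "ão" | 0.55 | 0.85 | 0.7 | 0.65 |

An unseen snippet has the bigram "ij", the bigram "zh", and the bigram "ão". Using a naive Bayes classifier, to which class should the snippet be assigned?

portuguese

spanish: 0.1 × 0.2 × 0.8 × 0.55 = 0.0088
portuguese: 0.65 × 0.5 × 0.5 × 0.85 = 0.138125
italian: 0.15 × 0.35 × 0.65 × 0.7 = 0.0238875
catalan: 0.1 × 0.8 × 0.25 × 0.65 = 0.013
Highest score → portuguese.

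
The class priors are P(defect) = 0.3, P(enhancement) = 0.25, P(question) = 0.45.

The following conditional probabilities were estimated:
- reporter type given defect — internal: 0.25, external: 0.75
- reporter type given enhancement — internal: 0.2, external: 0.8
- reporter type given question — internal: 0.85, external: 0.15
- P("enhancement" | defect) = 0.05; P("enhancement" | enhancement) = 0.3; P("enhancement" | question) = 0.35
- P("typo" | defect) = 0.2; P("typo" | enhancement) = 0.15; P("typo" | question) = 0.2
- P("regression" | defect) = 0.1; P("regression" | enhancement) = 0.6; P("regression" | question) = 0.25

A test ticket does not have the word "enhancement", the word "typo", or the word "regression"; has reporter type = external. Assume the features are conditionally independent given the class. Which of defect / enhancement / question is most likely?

defect

defect: 0.3 × 0.75 × (1−0.05) × (1−0.2) × (1−0.1) = 0.1539
enhancement: 0.25 × 0.8 × (1−0.3) × (1−0.15) × (1−0.6) = 0.0476
question: 0.45 × 0.15 × (1−0.35) × (1−0.2) × (1−0.25) = 0.026325
Highest score → defect.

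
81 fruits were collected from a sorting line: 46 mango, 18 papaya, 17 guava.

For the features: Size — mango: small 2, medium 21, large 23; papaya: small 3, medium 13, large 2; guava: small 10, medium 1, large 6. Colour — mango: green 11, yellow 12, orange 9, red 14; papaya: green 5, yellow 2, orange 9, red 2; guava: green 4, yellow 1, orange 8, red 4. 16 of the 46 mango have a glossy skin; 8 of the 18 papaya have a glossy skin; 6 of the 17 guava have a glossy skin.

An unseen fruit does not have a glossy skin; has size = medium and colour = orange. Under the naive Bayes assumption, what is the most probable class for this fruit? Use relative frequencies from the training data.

mango: (46/81) × (21/46) × (9/46) × (30/46) ≈ 0.0330813
papaya: (18/81) × (13/18) × (9/18) × (10/18) ≈ 0.0445816
guava: (17/81) × (1/17) × (8/17) × (11/17) ≈ 0.00375924
Highest score → papaya.

papaya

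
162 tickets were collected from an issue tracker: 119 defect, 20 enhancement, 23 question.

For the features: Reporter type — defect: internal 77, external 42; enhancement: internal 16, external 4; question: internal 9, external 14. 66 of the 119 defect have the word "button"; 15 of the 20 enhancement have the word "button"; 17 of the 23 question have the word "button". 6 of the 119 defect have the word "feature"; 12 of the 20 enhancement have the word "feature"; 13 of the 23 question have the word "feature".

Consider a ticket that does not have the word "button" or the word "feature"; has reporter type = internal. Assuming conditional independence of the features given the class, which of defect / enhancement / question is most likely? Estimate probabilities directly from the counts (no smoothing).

defect

defect: (119/162) × (77/119) × (53/119) × (113/119) ≈ 0.201019
enhancement: (20/162) × (16/20) × (5/20) × (8/20) ≈ 0.00987654
question: (23/162) × (9/23) × (6/23) × (10/23) ≈ 0.0063012
Highest score → defect.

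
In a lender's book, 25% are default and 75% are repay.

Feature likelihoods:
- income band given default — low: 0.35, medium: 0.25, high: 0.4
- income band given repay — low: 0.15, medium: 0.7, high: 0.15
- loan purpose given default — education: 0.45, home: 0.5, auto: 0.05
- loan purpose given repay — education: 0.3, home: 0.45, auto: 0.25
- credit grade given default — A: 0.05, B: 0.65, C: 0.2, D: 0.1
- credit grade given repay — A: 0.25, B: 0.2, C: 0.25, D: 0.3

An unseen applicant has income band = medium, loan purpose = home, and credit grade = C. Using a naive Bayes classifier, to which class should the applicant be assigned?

default: 0.25 × 0.25 × 0.5 × 0.2 = 0.00625
repay: 0.75 × 0.7 × 0.45 × 0.25 = 0.0590625
Highest score → repay.

repay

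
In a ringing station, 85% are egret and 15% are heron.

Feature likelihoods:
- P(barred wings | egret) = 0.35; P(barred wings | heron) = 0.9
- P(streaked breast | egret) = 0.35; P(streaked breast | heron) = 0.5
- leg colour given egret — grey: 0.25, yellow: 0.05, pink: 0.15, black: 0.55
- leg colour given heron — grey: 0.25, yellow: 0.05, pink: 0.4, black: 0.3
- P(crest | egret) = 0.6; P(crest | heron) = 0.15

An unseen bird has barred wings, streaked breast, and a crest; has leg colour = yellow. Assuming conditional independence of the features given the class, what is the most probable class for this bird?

egret: 0.85 × 0.35 × 0.35 × 0.05 × 0.6 = 0.00312375
heron: 0.15 × 0.9 × 0.5 × 0.05 × 0.15 = 0.00050625
Highest score → egret.

egret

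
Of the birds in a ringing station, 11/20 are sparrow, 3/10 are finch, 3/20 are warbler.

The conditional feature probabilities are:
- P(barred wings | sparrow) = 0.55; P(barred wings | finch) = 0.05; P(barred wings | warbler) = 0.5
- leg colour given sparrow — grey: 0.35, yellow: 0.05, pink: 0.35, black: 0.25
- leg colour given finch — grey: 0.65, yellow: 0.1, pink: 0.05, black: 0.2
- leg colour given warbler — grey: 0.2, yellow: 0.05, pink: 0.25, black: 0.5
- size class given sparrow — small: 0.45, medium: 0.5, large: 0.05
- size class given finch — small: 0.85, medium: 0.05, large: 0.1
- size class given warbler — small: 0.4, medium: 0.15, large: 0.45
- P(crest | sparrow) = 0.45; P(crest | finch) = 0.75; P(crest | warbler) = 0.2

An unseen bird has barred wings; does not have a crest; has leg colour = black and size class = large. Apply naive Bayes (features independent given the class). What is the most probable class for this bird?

warbler

sparrow: 0.55 × 0.55 × 0.25 × 0.05 × (1−0.45) = 0.0020796875
finch: 0.3 × 0.05 × 0.2 × 0.1 × (1−0.75) = 0.000075
warbler: 0.15 × 0.5 × 0.5 × 0.45 × (1−0.2) = 0.0135
Highest score → warbler.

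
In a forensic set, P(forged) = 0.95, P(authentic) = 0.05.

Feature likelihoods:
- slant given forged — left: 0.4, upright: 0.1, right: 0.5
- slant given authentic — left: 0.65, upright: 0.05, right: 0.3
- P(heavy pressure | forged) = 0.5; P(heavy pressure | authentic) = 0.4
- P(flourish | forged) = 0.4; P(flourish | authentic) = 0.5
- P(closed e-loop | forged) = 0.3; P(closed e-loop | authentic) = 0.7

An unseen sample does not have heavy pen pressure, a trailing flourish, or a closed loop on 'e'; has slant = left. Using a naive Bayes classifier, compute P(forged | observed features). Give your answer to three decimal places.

0.965

forged: 0.95 × 0.4 × (1−0.5) × (1−0.4) × (1−0.3) = 0.0798
authentic: 0.05 × 0.65 × (1−0.4) × (1−0.5) × (1−0.7) = 0.002925
P(forged | x) = 0.0798 / 0.082725 ≈ 0.965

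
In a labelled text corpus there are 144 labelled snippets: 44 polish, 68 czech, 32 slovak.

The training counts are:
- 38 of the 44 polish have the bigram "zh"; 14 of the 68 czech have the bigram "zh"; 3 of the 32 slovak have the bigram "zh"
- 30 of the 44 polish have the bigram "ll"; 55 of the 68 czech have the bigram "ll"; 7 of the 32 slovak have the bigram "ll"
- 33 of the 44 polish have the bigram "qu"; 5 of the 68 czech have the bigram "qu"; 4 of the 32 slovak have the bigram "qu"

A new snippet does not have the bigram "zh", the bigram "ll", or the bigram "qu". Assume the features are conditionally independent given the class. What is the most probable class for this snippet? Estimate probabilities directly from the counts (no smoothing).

slovak

polish: (44/144) × (6/44) × (14/44) × (11/44) ≈ 0.00331439
czech: (68/144) × (54/68) × (13/68) × (63/68) ≈ 0.0664198
slovak: (32/144) × (29/32) × (25/32) × (28/32) ≈ 0.137668
Highest score → slovak.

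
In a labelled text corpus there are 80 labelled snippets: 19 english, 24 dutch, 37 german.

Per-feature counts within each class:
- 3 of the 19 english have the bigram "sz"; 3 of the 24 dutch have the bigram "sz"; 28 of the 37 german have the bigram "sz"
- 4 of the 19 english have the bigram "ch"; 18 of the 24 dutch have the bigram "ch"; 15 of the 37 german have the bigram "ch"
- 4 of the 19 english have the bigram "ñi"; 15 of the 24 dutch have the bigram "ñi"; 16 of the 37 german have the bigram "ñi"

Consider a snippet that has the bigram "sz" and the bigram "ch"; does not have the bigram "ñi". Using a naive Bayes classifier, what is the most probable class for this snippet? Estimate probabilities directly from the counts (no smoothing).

english: (19/80) × (3/19) × (4/19) × (15/19) ≈ 0.00623269
dutch: (24/80) × (3/24) × (18/24) × (9/24) = 0.010546875
german: (37/80) × (28/37) × (15/37) × (21/37) ≈ 0.0805332
Highest score → german.

german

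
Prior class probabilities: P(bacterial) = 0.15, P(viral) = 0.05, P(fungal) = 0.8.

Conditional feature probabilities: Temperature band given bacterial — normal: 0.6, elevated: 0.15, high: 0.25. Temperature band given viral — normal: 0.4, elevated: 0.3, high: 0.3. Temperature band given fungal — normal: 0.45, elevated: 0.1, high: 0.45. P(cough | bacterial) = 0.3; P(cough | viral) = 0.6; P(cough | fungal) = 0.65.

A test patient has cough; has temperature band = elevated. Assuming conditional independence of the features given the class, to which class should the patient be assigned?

fungal

bacterial: 0.15 × 0.15 × 0.3 = 0.00675
viral: 0.05 × 0.3 × 0.6 = 0.009
fungal: 0.8 × 0.1 × 0.65 = 0.052
Highest score → fungal.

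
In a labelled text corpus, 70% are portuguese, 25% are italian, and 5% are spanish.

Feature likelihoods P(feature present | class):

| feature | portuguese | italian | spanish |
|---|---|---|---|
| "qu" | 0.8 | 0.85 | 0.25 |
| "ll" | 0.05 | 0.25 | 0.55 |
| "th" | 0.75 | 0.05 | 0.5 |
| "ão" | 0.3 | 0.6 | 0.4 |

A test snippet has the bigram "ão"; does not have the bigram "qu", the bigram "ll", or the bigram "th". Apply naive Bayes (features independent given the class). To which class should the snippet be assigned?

italian

portuguese: 0.7 × (1−0.8) × (1−0.05) × (1−0.75) × 0.3 = 0.009975
italian: 0.25 × (1−0.85) × (1−0.25) × (1−0.05) × 0.6 = 0.01603125
spanish: 0.05 × (1−0.25) × (1−0.55) × (1−0.5) × 0.4 = 0.003375
Highest score → italian.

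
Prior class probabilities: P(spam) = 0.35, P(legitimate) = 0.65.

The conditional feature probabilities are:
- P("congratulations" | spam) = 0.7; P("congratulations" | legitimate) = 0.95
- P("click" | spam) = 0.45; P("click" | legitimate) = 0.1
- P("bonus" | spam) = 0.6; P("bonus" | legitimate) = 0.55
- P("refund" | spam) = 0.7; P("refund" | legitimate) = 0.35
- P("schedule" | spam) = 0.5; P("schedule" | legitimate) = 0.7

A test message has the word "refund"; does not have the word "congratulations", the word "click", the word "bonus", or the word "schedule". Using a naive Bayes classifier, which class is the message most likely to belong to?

spam: 0.35 × (1−0.7) × (1−0.45) × (1−0.6) × 0.7 × (1−0.5) = 0.008085
legitimate: 0.65 × (1−0.95) × (1−0.1) × (1−0.55) × 0.35 × (1−0.7) = 0.0013820625
Highest score → spam.

spam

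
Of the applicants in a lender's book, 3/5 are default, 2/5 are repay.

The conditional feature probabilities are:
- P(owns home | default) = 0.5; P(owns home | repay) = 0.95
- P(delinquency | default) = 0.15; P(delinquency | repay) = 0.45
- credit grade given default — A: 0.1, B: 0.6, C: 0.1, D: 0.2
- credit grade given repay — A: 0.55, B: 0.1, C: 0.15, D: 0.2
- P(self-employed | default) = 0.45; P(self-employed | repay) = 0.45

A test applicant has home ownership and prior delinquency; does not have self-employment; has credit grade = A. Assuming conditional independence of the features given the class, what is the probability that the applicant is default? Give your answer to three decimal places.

0.046

default: 0.6 × 0.5 × 0.15 × 0.1 × (1−0.45) = 0.002475
repay: 0.4 × 0.95 × 0.45 × 0.55 × (1−0.45) = 0.0517275
P(default | x) = 0.002475 / 0.0542025 ≈ 0.046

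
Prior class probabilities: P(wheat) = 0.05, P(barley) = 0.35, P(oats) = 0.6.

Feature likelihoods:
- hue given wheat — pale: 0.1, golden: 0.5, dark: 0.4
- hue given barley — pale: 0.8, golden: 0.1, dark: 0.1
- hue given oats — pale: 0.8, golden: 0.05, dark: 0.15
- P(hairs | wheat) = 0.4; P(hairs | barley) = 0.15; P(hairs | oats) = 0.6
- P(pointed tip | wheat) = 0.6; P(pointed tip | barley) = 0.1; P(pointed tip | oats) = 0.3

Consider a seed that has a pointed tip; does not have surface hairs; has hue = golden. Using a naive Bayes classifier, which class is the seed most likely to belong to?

wheat: 0.05 × 0.5 × (1−0.4) × 0.6 = 0.009
barley: 0.35 × 0.1 × (1−0.15) × 0.1 = 0.002975
oats: 0.6 × 0.05 × (1−0.6) × 0.3 = 0.0036
Highest score → wheat.

wheat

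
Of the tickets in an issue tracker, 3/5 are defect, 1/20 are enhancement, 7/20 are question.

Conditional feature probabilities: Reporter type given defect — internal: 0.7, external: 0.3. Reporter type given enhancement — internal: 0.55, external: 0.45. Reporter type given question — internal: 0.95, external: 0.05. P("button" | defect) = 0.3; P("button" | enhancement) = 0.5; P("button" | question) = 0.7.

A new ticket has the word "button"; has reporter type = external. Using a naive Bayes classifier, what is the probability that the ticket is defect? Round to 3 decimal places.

defect: 0.6 × 0.3 × 0.3 = 0.054
enhancement: 0.05 × 0.45 × 0.5 = 0.01125
question: 0.35 × 0.05 × 0.7 = 0.01225
P(defect | x) = 0.054 / 0.0775 ≈ 0.697

0.697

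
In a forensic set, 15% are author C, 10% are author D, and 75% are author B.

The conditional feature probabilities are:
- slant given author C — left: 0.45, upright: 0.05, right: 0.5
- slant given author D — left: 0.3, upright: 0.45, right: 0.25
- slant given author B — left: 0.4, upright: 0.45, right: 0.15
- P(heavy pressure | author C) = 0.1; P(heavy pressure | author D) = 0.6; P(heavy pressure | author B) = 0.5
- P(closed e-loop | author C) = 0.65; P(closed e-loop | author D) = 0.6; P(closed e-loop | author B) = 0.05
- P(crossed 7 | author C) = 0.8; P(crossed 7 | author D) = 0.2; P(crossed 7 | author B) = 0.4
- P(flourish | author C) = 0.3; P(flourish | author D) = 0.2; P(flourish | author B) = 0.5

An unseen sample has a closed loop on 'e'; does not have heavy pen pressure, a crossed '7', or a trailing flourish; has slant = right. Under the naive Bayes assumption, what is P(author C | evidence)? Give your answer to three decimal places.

0.567

author C: 0.15 × 0.5 × (1−0.1) × 0.65 × (1−0.8) × (1−0.3) = 0.0061425
author D: 0.1 × 0.25 × (1−0.6) × 0.6 × (1−0.2) × (1−0.2) = 0.00384
author B: 0.75 × 0.15 × (1−0.5) × 0.05 × (1−0.4) × (1−0.5) = 0.00084375
P(author C | x) = 0.0061425 / 0.01082625 ≈ 0.567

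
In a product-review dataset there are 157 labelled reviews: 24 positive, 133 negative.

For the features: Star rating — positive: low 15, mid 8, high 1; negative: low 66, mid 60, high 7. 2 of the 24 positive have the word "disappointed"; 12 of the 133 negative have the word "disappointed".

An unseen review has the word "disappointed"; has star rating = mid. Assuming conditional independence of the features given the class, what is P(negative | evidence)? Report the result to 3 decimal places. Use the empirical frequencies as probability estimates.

0.890

positive: (24/157) × (8/24) × (2/24) ≈ 0.00424628
negative: (133/157) × (60/133) × (12/133) ≈ 0.0344811
P(negative | x) = 0.0344811 / 0.03872738 ≈ 0.890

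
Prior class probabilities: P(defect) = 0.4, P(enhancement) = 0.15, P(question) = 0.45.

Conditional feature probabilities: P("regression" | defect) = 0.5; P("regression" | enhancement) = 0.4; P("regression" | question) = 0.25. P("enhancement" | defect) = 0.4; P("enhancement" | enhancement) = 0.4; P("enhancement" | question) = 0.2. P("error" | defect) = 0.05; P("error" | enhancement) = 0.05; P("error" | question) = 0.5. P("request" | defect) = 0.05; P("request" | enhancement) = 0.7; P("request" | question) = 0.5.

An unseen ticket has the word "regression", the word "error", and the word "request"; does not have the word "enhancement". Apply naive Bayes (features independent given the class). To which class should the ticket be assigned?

question

defect: 0.4 × 0.5 × (1−0.4) × 0.05 × 0.05 = 0.0003
enhancement: 0.15 × 0.4 × (1−0.4) × 0.05 × 0.7 = 0.00126
question: 0.45 × 0.25 × (1−0.2) × 0.5 × 0.5 = 0.0225
Highest score → question.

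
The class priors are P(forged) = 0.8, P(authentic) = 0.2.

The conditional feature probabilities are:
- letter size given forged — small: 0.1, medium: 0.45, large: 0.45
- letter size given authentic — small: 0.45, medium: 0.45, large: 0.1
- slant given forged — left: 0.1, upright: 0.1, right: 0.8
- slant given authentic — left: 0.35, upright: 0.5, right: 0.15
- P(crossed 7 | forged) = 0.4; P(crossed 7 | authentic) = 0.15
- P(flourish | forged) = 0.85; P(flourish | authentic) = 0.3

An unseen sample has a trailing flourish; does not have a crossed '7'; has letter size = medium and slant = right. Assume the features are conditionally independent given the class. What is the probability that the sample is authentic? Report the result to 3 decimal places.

forged: 0.8 × 0.45 × 0.8 × (1−0.4) × 0.85 = 0.14688
authentic: 0.2 × 0.45 × 0.15 × (1−0.15) × 0.3 = 0.0034425
P(authentic | x) = 0.0034425 / 0.1503225 ≈ 0.023

0.023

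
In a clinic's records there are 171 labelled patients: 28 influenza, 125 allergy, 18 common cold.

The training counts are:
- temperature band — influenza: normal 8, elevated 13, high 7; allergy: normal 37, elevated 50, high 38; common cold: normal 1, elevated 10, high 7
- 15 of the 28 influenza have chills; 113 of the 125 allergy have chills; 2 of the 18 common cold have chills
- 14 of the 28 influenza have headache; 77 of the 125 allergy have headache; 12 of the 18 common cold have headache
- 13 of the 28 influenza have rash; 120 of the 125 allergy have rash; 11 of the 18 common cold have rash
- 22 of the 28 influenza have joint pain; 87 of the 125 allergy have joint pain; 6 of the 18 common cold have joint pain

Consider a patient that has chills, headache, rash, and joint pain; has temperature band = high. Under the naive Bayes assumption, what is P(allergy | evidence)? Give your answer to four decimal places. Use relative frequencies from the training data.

influenza: (28/171) × (7/28) × (15/28) × (14/28) × (13/28) × (22/28) ≈ 0.00399996
allergy: (125/171) × (38/125) × (113/125) × (77/125) × (120/125) × (87/125) = 0.08268316672
common cold: (18/171) × (7/18) × (2/18) × (12/18) × (11/18) × (6/18) ≈ 0.000617685
P(allergy | x) = 0.08268316672 / 0.08730081172 ≈ 0.9471

0.9471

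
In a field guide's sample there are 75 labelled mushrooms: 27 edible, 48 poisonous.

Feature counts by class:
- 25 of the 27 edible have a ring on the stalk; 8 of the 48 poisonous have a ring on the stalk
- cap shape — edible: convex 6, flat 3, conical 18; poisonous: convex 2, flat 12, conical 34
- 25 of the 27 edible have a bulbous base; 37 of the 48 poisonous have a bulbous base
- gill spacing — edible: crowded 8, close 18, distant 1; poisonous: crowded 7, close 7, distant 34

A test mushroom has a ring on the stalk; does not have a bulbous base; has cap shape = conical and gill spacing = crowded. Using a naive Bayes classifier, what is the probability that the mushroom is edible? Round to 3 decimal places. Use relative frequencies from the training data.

0.659

edible: (27/75) × (25/27) × (18/27) × (2/27) × (8/27) ≈ 0.00487731
poisonous: (48/75) × (8/48) × (34/48) × (11/48) × (7/48) ≈ 0.00252508
P(edible | x) = 0.00487731 / 0.00740239 ≈ 0.659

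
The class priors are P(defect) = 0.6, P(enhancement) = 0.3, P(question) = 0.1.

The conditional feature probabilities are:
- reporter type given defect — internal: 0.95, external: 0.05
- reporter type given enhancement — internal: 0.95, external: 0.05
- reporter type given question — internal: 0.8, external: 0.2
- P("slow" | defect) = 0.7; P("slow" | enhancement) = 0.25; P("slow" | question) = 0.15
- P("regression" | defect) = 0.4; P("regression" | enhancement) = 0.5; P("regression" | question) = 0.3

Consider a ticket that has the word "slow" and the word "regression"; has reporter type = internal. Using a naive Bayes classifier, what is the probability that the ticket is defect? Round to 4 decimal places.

defect: 0.6 × 0.95 × 0.7 × 0.4 = 0.1596
enhancement: 0.3 × 0.95 × 0.25 × 0.5 = 0.035625
question: 0.1 × 0.8 × 0.15 × 0.3 = 0.0036
P(defect | x) = 0.1596 / 0.198825 ≈ 0.8027

0.8027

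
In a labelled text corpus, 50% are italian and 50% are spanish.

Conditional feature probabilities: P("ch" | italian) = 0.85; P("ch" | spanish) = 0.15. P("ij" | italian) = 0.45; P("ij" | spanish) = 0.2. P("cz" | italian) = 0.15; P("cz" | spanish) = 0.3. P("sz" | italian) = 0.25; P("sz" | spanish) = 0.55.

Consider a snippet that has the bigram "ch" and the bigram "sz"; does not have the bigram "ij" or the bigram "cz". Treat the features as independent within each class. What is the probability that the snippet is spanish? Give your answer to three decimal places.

0.317

italian: 0.5 × 0.85 × (1−0.45) × (1−0.15) × 0.25 = 0.049671875
spanish: 0.5 × 0.15 × (1−0.2) × (1−0.3) × 0.55 = 0.0231
P(spanish | x) = 0.0231 / 0.072771875 ≈ 0.317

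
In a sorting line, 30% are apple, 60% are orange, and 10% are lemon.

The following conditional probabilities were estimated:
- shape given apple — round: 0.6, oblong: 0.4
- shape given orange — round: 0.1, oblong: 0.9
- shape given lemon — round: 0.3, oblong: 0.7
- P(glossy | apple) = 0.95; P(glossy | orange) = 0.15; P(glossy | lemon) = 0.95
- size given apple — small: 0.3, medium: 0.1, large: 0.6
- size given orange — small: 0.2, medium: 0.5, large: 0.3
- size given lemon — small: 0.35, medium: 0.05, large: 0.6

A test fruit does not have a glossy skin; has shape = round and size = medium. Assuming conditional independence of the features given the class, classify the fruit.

orange

apple: 0.3 × 0.6 × (1−0.95) × 0.1 = 0.0009
orange: 0.6 × 0.1 × (1−0.15) × 0.5 = 0.0255
lemon: 0.1 × 0.3 × (1−0.95) × 0.05 = 0.000075
Highest score → orange.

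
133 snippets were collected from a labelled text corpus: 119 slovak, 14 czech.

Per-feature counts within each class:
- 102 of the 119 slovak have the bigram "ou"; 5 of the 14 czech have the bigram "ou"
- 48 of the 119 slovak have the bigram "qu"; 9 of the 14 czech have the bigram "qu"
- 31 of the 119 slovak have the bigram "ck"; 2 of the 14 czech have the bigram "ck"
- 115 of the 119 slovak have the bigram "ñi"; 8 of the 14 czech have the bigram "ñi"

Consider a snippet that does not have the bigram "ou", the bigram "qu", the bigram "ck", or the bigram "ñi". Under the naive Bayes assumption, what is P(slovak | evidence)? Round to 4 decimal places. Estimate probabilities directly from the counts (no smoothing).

slovak: (119/133) × (17/119) × (71/119) × (88/119) × (4/119) ≈ 0.00189565
czech: (14/133) × (9/14) × (5/14) × (12/14) × (6/14) ≈ 0.00887788
P(slovak | x) = 0.00189565 / 0.01077353 ≈ 0.1760

0.1760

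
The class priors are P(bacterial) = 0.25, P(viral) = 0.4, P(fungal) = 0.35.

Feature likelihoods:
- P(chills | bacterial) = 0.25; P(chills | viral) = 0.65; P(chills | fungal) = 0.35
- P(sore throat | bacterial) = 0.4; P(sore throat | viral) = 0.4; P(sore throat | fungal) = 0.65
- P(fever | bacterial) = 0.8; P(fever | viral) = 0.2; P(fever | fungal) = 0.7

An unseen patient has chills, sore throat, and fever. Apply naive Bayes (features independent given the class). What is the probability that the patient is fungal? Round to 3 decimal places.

0.577

bacterial: 0.25 × 0.25 × 0.4 × 0.8 = 0.02
viral: 0.4 × 0.65 × 0.4 × 0.2 = 0.0208
fungal: 0.35 × 0.35 × 0.65 × 0.7 = 0.0557375
P(fungal | x) = 0.0557375 / 0.0965375 ≈ 0.577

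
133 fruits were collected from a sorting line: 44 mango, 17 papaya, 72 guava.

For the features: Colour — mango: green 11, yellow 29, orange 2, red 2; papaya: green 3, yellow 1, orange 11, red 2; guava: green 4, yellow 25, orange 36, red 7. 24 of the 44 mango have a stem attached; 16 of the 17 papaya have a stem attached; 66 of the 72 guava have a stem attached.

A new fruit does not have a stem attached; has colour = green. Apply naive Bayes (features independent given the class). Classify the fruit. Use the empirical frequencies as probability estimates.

mango

mango: (44/133) × (11/44) × (20/44) ≈ 0.037594
papaya: (17/133) × (3/17) × (1/17) ≈ 0.00132685
guava: (72/133) × (4/72) × (6/72) ≈ 0.00250627
Highest score → mango.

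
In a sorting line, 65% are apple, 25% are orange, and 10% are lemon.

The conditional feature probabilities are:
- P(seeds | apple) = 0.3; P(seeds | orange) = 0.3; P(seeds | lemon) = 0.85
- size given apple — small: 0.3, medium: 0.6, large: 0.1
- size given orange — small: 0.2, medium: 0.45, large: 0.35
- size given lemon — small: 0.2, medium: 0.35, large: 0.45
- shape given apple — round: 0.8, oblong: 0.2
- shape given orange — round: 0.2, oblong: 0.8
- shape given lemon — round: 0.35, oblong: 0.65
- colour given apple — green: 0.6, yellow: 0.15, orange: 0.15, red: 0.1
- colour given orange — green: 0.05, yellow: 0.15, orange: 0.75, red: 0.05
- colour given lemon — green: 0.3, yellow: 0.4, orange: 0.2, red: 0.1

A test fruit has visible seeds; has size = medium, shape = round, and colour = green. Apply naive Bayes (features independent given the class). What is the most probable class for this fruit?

apple: 0.65 × 0.3 × 0.6 × 0.8 × 0.6 = 0.05616
orange: 0.25 × 0.3 × 0.45 × 0.2 × 0.05 = 0.0003375
lemon: 0.1 × 0.85 × 0.35 × 0.35 × 0.3 = 0.00312375
Highest score → apple.

apple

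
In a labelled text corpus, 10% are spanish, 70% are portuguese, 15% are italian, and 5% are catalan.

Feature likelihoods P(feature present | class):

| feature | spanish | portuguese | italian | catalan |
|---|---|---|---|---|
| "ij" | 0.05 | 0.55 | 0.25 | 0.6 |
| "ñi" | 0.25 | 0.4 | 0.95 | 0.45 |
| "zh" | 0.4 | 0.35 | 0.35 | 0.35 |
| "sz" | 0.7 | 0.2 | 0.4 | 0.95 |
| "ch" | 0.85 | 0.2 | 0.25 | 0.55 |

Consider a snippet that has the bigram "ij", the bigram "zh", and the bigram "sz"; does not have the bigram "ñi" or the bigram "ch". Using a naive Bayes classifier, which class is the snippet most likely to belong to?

spanish: 0.1 × 0.05 × (1−0.25) × 0.4 × 0.7 × (1−0.85) = 0.0001575
portuguese: 0.7 × 0.55 × (1−0.4) × 0.35 × 0.2 × (1−0.2) = 0.012936
italian: 0.15 × 0.25 × (1−0.95) × 0.35 × 0.4 × (1−0.25) = 0.000196875
catalan: 0.05 × 0.6 × (1−0.45) × 0.35 × 0.95 × (1−0.55) = 0.0024688125
Highest score → portuguese.

portuguese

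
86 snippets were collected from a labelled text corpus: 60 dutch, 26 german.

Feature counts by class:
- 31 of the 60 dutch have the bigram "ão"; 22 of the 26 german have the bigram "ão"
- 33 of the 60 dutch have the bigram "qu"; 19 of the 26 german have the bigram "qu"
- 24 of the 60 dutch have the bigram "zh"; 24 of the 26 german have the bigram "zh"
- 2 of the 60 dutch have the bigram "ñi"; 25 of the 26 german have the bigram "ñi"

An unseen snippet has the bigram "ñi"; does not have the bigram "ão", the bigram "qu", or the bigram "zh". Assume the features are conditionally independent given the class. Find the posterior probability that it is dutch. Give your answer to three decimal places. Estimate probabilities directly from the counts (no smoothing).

dutch: (60/86) × (29/60) × (27/60) × (36/60) × (2/60) ≈ 0.00303488
german: (26/86) × (4/26) × (7/26) × (2/26) × (25/26) ≈ 0.00092621
P(dutch | x) = 0.00303488 / 0.00396109 ≈ 0.766

0.766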